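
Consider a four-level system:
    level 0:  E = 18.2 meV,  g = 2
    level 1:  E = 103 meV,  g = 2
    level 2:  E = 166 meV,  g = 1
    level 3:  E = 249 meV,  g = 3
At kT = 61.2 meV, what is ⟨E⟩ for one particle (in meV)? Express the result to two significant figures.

45 meV

Eᵢ/kT = 0.2974, 1.683, 2.712, 4.069.
Z = Σ gᵢe^(−Eᵢ/kT) = 2·e^(−0.2974) + 2·e^(−1.683) + 1·e^(−2.712) + 3·e^(−4.069) = 1.485 + 0.3716 + 0.06640 + 0.05128 = 1.974.
⟨E⟩ = Σ Eᵢ gᵢe^(−Eᵢ/kT) / Z = (18.2·1.485 + 103·0.3716 + 166·0.06640 + 249·0.05128) / 1.974 = 45 meV.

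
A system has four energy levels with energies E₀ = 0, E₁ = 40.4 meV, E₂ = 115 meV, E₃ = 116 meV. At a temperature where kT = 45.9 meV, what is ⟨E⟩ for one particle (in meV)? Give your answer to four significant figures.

Eᵢ/kT = 0, 0.880174, 2.50545, 2.52723.
Z = Σ e^(−Eᵢ/kT) = e^(−0) + e^(−0.880174) + e^(−2.50545) + e^(−2.52723) = 1.00000 + 0.414711 + 0.0816389 + 0.0798800 = 1.57623.
⟨E⟩ = Σ Eᵢ e^(−Eᵢ/kT) / Z = (0·1.00000 + 40.4·0.414711 + 115·0.0816389 + 116·0.0798800) / 1.57623 = 22.46 meV.

22.46 meV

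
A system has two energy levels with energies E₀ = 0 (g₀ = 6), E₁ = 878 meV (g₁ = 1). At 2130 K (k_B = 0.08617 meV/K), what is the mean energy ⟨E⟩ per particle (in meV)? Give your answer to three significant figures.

1.22 meV

k_BT = 0.08617 × 2130 K = 183.54 meV.
Eᵢ/kT = 0, 4.7837.
Z = Σ gᵢe^(−Eᵢ/kT) = 6·e^(−0) + 1·e^(−4.7837) = 6.0000 + 0.0083650 = 6.0084.
⟨E⟩ = Σ Eᵢ gᵢe^(−Eᵢ/kT) / Z = (0·6.0000 + 878·0.0083650) / 6.0084 = 1.22 meV.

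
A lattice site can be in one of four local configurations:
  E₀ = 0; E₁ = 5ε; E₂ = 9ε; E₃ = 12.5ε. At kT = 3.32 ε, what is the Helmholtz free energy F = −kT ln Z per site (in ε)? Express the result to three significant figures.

-0.900 ε

Eᵢ/kT = 0, 1.5060, 2.7108, 3.7651.
Z = Σ e^(−Eᵢ/kT) = e^(−0) + e^(−1.5060) + e^(−2.7108) + e^(−3.7651) = 1.0000 + 0.22180 + 0.066484 + 0.023165 = 1.3114.
F = −kT ln Z = −3.32 × ln(1.3114) = −3.32 × 0.27110 = -0.900 ε.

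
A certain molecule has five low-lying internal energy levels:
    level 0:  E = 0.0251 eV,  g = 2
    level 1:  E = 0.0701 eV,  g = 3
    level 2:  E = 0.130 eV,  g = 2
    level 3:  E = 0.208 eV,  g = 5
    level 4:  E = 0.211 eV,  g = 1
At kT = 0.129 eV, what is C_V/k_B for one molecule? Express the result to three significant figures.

Eᵢ/kT = 0.19457, 0.54341, 1.0078, 1.6124, 1.6357.
Z = Σ gᵢe^(−Eᵢ/kT) = 2·e^(−0.19457) + 3·e^(−0.54341) + 2·e^(−1.0078) + 5·e^(−1.6124) + 1·e^(−1.6357) = 1.6464 + 1.7423 + 0.73004 + 0.99704 + 0.19482 = 5.3106.
⟨E⟩ = 0.095442 eV, ⟨E²⟩ = 0.013887 eV².
C_V/k_B = (⟨E²⟩ − ⟨E⟩²)/(kT)² = (0.013887 − 0.0091092)/0.016641 = 0.287.

0.287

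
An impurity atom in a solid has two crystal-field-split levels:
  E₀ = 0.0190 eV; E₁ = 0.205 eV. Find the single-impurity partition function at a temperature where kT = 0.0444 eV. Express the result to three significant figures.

Z = 0.662

Eᵢ/kT = 0.42793, 4.6171.
Z = Σ e^(−Eᵢ/kT) = e^(−0.42793) + e^(−4.6171) = 0.65186 + 0.0098814 = 0.66174.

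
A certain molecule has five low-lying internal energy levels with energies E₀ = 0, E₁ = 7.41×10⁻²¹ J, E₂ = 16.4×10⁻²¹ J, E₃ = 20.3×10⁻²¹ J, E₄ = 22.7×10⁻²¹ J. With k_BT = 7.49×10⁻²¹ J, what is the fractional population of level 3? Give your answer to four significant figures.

0.04161

Eᵢ/kT = 0, 0.989319, 2.18959, 2.71028, 3.03071.
Z = Σ e^(−Eᵢ/kT) = e^(−0) + e^(−0.989319) + e^(−2.18959) + e^(−2.71028) + e^(−3.03071) = 1.00000 + 0.371830 + 0.111963 + 0.0665182 + 0.0482813 = 1.59859.
P₃ = e^(−E₃/kT) / Z = 0.0665182/1.59859 = 0.04161.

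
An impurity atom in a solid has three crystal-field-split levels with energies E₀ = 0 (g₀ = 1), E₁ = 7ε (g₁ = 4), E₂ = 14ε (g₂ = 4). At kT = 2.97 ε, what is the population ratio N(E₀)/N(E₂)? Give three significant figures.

n₀/n₂ = (g₀/g₂) exp[−(E₀−E₂)/kT] = (1/4) × exp(−(-14ε)/(2.97ε)) = (1/4) × exp(4.7138) = 27.9.

27.9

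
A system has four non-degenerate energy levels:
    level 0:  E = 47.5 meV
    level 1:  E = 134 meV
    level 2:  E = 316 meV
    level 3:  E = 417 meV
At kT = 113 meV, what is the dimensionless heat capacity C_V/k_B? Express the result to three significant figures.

Eᵢ/kT = 0.42035, 1.1858, 2.7965, 3.6903.
Z = Σ e^(−Eᵢ/kT) = e^(−0.42035) + e^(−1.1858) + e^(−2.7965) + e^(−3.6903) = 0.65682 + 0.30550 + 0.061023 + 0.024965 = 1.0483.
⟨E⟩ = 97.138 meV, ⟨E²⟩ = 16600 meV².
C_V/k_B = (⟨E²⟩ − ⟨E⟩²)/(kT)² = (16600 − 9435.8)/12769 = 0.561.

0.561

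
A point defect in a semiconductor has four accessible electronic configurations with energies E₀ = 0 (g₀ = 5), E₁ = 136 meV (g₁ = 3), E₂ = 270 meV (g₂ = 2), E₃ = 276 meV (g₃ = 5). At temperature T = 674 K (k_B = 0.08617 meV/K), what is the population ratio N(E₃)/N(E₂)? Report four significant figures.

2.255

k_BT = 0.08617 × 674 K = 58.0786 meV.
n₃/n₂ = (g₃/g₂) exp[−(E₃−E₂)/kT] = (5/2) × exp(−(6 meV)/(58.0786 meV)) = (5/2) × exp(-0.103308) = 2.255.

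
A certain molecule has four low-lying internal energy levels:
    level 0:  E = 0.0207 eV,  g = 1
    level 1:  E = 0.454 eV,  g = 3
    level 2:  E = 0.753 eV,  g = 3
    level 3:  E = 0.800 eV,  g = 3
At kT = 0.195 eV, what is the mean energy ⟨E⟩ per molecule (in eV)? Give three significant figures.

Eᵢ/kT = 0.10615, 2.3282, 3.8615, 4.1026.
Z = Σ gᵢe^(−Eᵢ/kT) = 1·e^(−0.10615) + 3·e^(−2.3282) + 3·e^(−3.8615) + 3·e^(−4.1026) = 0.89929 + 0.29241 + 0.063109 + 0.049589 = 1.3044.
⟨E⟩ = Σ Eᵢ gᵢe^(−Eᵢ/kT) / Z = (0.0207·0.89929 + 0.454·0.29241 + 0.753·0.063109 + 0.800·0.049589) / 1.3044 = 0.183 eV.

0.183 eV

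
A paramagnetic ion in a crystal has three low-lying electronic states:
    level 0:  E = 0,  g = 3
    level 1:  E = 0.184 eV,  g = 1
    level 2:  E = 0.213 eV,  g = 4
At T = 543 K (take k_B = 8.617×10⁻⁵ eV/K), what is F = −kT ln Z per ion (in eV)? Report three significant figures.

k_BT = 8.617×10⁻⁵ × 543 K = 0.046790 eV.
Eᵢ/kT = 0, 3.9325, 4.5523.
Z = Σ gᵢe^(−Eᵢ/kT) = 3·e^(−0) + 1·e^(−3.9325) + 4·e^(−4.5523) = 3.0000 + 0.019595 + 0.042172 = 3.0618.
F = −kT ln Z = −0.046790 × ln(3.0618) = −0.046790 × 1.1190 = -0.0524 eV.

-0.0524 eV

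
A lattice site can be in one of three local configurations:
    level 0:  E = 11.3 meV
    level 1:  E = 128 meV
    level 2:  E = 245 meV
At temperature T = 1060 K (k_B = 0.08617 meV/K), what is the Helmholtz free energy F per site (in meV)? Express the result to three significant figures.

-16.5 meV

k_BT = 0.08617 × 1060 K = 91.340 meV.
Eᵢ/kT = 0.12371, 1.4014, 2.6823.
Z = Σ e^(−Eᵢ/kT) = e^(−0.12371) + e^(−1.4014) + e^(−2.6823) = 0.88364 + 0.24625 + 0.068406 = 1.1983.
F = −kT ln Z = −91.340 × ln(1.1983) = −91.340 × 0.18090 = -16.5 meV.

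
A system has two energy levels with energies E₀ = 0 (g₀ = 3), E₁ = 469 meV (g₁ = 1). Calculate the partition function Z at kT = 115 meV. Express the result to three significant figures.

Eᵢ/kT = 0, 4.0783.
Z = Σ gᵢe^(−Eᵢ/kT) = 3·e^(−0) + 1·e^(−4.0783) = 3.0000 + 0.016936 = 3.0169.

Z = 3.02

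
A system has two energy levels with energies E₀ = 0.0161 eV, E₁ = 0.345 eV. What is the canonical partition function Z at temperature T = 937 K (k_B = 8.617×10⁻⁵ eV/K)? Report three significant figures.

Z = 0.833

k_BT = 8.617×10⁻⁵ × 937 K = 0.080741 eV.
Eᵢ/kT = 0.19940, 4.2729.
Z = Σ e^(−Eᵢ/kT) = e^(−0.19940) + e^(−4.2729) = 0.81922 + 0.013941 = 0.83316.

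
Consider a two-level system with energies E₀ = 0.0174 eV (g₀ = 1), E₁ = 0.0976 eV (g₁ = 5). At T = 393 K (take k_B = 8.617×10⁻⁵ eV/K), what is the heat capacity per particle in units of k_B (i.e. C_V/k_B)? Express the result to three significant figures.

k_BT = 8.617×10⁻⁵ × 393 K = 0.033865 eV.
Eᵢ/kT = 0.51380, 2.8820.
Z = Σ gᵢe^(−Eᵢ/kT) = 1·e^(−0.51380) + 5·e^(−2.8820) = 0.59822 + 0.28011 = 0.87833.
⟨E⟩ = 0.042977 eV, ⟨E²⟩ = 0.0032441 eV².
C_V/k_B = (⟨E²⟩ − ⟨E⟩²)/(kT)² = (0.0032441 − 0.0018470)/0.0011468 = 1.22.

1.22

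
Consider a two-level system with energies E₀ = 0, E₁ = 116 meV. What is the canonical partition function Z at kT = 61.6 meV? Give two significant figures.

Z = 1.2

Eᵢ/kT = 0, 1.883.
Z = Σ e^(−Eᵢ/kT) = e^(−0) + e^(−1.883) = 1.000 + 0.1521 = 1.152.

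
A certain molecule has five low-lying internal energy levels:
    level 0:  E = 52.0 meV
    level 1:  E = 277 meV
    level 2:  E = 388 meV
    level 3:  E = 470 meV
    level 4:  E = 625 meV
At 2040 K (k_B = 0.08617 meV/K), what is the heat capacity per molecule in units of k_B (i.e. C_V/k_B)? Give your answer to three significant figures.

0.839

k_BT = 0.08617 × 2040 K = 175.79 meV.
Eᵢ/kT = 0.29581, 1.5757, 2.2072, 2.6736, 3.5554.
Z = Σ e^(−Eᵢ/kT) = e^(−0.29581) + e^(−1.5757) + e^(−2.2072) + e^(−2.6736) + e^(−3.5554) = 0.74393 + 0.20686 + 0.11001 + 0.069003 + 0.028570 = 1.1584.
⟨E⟩ = 163.12 meV, ⟨E²⟩ = 52528 meV².
C_V/k_B = (⟨E²⟩ − ⟨E⟩²)/(kT)² = (52528 − 26608)/30902 = 0.839.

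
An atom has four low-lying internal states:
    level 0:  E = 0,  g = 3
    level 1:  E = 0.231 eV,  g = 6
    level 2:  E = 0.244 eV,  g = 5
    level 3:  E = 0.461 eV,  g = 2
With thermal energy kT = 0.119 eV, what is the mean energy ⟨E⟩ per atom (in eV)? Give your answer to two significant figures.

0.083 eV

Eᵢ/kT = 0, 1.941, 2.050, 3.874.
Z = Σ gᵢe^(−Eᵢ/kT) = 3·e^(−0) + 6·e^(−1.941) + 5·e^(−2.050) + 2·e^(−3.874) = 3.000 + 0.8614 + 0.6437 + 0.04155 = 4.547.
⟨E⟩ = Σ Eᵢ gᵢe^(−Eᵢ/kT) / Z = (0·3.000 + 0.231·0.8614 + 0.244·0.6437 + 0.461·0.04155) / 4.547 = 0.083 eV.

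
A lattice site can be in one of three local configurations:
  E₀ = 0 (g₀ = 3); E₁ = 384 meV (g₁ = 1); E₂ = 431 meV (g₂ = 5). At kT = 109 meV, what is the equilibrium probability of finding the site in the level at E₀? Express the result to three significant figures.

0.960

Eᵢ/kT = 0, 3.5229, 3.9541.
Z = Σ gᵢe^(−Eᵢ/kT) = 3·e^(−0) + 1·e^(−3.5229) + 5·e^(−3.9541) = 3.0000 + 0.029514 + 0.095880 = 3.1254.
P₀ = g₀ e^(−E₀/kT) / Z = 3.0000/3.1254 = 0.960.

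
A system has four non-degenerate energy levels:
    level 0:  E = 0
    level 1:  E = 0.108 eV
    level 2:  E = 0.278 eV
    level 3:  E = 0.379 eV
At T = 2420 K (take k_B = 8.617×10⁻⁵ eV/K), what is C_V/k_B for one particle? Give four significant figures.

0.3529

k_BT = 8.617×10⁻⁵ × 2420 K = 0.208531 eV.
Eᵢ/kT = 0, 0.517909, 1.33314, 1.81748.
Z = Σ e^(−Eᵢ/kT) = e^(−0) + e^(−0.517909) + e^(−1.33314) + e^(−1.81748) = 1.00000 + 0.595765 + 0.263648 + 0.162435 = 2.02185.
⟨E⟩ = 0.0985234 eV, ⟨E²⟩ = 0.0250548 eV².
C_V/k_B = (⟨E²⟩ − ⟨E⟩²)/(kT)² = (0.0250548 − 0.00970686)/0.0434852 = 0.3529.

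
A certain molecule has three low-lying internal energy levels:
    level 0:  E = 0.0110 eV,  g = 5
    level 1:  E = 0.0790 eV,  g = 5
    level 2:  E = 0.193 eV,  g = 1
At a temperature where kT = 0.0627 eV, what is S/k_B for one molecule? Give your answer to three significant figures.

2.20

Eᵢ/kT = 0.17544, 1.2600, 3.0781.
Z = Σ gᵢe^(−Eᵢ/kT) = 5·e^(−0.17544) + 5·e^(−1.2600) + 1·e^(−3.0781) = 4.1954 + 1.4183 + 0.046047 = 5.6597.
⟨E⟩ = Σ EᵢPᵢ = 0.029521 eV.
S/k_B = ln Z + ⟨E⟩/kT = ln(5.6597) + 0.029521/0.0627 = 1.7334 + 0.47083 = 2.20.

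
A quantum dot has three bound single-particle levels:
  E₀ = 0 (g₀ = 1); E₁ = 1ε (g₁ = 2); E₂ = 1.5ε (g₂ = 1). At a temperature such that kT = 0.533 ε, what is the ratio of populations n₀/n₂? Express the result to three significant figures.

16.7

n₀/n₂ = (g₀/g₂) exp[−(E₀−E₂)/kT] = (1/1) × exp(−(-1.5ε)/(0.533ε)) = (1/1) × exp(2.8143) = 16.7.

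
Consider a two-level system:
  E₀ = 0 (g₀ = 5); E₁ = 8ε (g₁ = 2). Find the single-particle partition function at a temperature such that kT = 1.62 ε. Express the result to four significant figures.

Z = 5.014

Eᵢ/kT = 0, 4.93827.
Z = Σ gᵢe^(−Eᵢ/kT) = 5·e^(−0) + 2·e^(−4.93827) = 5.00000 + 0.0143340 = 5.01433.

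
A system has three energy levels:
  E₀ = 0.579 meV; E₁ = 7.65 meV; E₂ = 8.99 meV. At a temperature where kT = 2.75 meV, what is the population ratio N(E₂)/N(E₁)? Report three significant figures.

0.614

n₂/n₁ = exp[−(E₂−E₁)/kT] = exp(−(1.34 meV)/(2.75 meV)) = exp(-0.48727) = 0.614.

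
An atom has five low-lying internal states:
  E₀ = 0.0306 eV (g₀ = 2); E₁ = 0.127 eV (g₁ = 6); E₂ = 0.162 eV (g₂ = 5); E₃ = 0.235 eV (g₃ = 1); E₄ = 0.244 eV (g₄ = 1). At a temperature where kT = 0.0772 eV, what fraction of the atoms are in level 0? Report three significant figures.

Eᵢ/kT = 0.39637, 1.6451, 2.0984, 3.0440, 3.1606.
Z = Σ gᵢe^(−Eᵢ/kT) = 2·e^(−0.39637) + 6·e^(−1.6451) + 5·e^(−2.0984) + 1·e^(−3.0440) + 1·e^(−3.1606) = 1.3455 + 1.1580 + 0.61326 + 0.047644 + 0.042400 = 3.2068.
P₀ = g₀ e^(−E₀/kT) / Z = 1.3455/3.2068 = 0.420.

0.420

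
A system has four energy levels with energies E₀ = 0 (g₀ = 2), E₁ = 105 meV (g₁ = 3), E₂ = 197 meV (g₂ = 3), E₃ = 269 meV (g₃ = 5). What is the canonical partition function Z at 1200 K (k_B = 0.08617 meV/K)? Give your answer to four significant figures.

Z = 3.904

k_BT = 0.08617 × 1200 K = 103.404 meV.
Eᵢ/kT = 0, 1.01543, 1.90515, 2.60145.
Z = Σ gᵢe^(−Eᵢ/kT) = 2·e^(−0) + 3·e^(−1.01543) + 3·e^(−1.90515) + 5·e^(−2.60145) = 2.00000 + 1.08674 + 0.446401 + 0.370830 = 3.90397.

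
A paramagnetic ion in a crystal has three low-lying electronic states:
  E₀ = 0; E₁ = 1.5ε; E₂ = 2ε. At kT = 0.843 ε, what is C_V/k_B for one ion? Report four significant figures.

0.6685

Eᵢ/kT = 0, 1.77936, 2.37248.
Z = Σ e^(−Eᵢ/kT) = e^(−0) + e^(−1.77936) + e^(−2.37248) = 1.00000 + 0.168746 + 0.0932492 = 1.26200.
⟨E⟩ = 0.348350 ε, ⟨E²⟩ = 0.596415 ε².
C_V/k_B = (⟨E²⟩ − ⟨E⟩²)/(kT)² = (0.596415 − 0.121348)/0.710649 = 0.6685.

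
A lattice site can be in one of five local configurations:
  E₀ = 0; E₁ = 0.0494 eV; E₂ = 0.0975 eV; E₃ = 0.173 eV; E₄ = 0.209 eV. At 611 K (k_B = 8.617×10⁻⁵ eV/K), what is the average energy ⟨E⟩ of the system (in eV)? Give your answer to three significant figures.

k_BT = 8.617×10⁻⁵ × 611 K = 0.052650 eV.
Eᵢ/kT = 0, 0.93827, 1.8519, 3.2858, 3.9696.
Z = Σ e^(−Eᵢ/kT) = e^(−0) + e^(−0.93827) + e^(−1.8519) + e^(−3.2858) + e^(−3.9696) = 1.0000 + 0.39130 + 0.15694 + 0.037411 + 0.018881 = 1.6045.
⟨E⟩ = Σ Eᵢ e^(−Eᵢ/kT) / Z = (0·1.0000 + 0.0494·0.39130 + 0.0975·0.15694 + 0.173·0.037411 + 0.209·0.018881) / 1.6045 = 0.0281 eV.

0.0281 eV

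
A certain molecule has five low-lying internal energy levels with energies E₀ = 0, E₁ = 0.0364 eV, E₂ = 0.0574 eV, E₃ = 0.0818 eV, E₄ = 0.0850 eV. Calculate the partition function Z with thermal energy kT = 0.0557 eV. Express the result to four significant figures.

Z = 2.325

Eᵢ/kT = 0, 0.653501, 1.03052, 1.46858, 1.52603.
Z = Σ e^(−Eᵢ/kT) = e^(−0) + e^(−0.653501) + e^(−1.03052) + e^(−1.46858) + e^(−1.52603) = 1.00000 + 0.520221 + 0.356821 + 0.230252 + 0.217397 = 2.32469.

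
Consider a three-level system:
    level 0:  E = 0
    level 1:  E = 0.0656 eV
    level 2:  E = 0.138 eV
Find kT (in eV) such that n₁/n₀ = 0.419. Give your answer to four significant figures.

0.07541 eV

n₁/n₀ = exp[−(E₁−E₀)/kT] = 0.419.
⇒ (E₁−E₀)/kT = ln(1/0.419) = ln(2.38663) = 0.869882.
kT = 0.0656 eV / 0.869882 = 0.07541 eV.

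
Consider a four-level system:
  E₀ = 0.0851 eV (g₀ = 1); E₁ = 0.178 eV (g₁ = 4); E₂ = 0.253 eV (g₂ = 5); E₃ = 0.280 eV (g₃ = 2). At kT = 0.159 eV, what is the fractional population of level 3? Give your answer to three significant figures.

Eᵢ/kT = 0.53522, 1.1195, 1.5912, 1.7610.
Z = Σ gᵢe^(−Eᵢ/kT) = 1·e^(−0.53522) + 4·e^(−1.1195) + 5·e^(−1.5912) + 2·e^(−1.7610) = 0.58554 + 1.3058 + 1.0184 + 0.34375 = 3.2535.
P₃ = g₃ e^(−E₃/kT) / Z = 0.34375/3.2535 = 0.106.

0.106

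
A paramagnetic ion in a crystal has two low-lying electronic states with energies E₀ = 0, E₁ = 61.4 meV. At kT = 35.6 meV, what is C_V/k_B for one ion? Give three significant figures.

Eᵢ/kT = 0, 1.7247.
Z = Σ e^(−Eᵢ/kT) = e^(−0) + e^(−1.7247) = 1.0000 + 0.17823 = 1.1782.
⟨E⟩ = 9.2882 meV, ⟨E²⟩ = 570.29 meV².
C_V/k_B = (⟨E²⟩ − ⟨E⟩²)/(kT)² = (570.29 − 86.271)/1267.4 = 0.382.

0.382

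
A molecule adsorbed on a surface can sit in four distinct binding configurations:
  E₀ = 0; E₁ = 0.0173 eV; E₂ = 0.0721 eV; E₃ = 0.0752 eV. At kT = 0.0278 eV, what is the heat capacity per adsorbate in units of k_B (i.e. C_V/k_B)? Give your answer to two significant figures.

Eᵢ/kT = 0, 0.6223, 2.594, 2.705.
Z = Σ e^(−Eᵢ/kT) = e^(−0) + e^(−0.6223) + e^(−2.594) + e^(−2.705) = 1.000 + 0.5367 + 0.07472 + 0.06687 = 1.678.
⟨E⟩ = 0.01174 eV, ⟨E²⟩ = 0.0005526 eV².
C_V/k_B = (⟨E²⟩ − ⟨E⟩²)/(kT)² = (0.0005526 − 0.0001378)/0.0007728 = 0.54.

0.54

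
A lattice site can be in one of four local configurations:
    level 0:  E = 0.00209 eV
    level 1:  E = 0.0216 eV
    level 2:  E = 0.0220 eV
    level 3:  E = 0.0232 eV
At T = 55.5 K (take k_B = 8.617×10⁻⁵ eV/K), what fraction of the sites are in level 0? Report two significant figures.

0.96

k_BT = 8.617×10⁻⁵ × 55.5 K = 0.004782 eV.
Eᵢ/kT = 0.4371, 4.517, 4.601, 4.852.
Z = Σ e^(−Eᵢ/kT) = e^(−0.4371) + e^(−4.517) + e^(−4.601) + e^(−4.852) = 0.6459 + 0.01092 + 0.01004 + 0.007813 = 0.6747.
P₀ = e^(−E₀/kT) / Z = 0.6459/0.6747 = 0.96.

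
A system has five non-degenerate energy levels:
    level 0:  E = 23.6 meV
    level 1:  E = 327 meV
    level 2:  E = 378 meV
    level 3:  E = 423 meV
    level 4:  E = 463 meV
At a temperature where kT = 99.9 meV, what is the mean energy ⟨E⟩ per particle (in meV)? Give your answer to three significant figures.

57.5 meV

Eᵢ/kT = 0.23624, 3.2733, 3.7838, 4.2342, 4.6346.
Z = Σ e^(−Eᵢ/kT) = e^(−0.23624) + e^(−3.2733) + e^(−3.7838) + e^(−4.2342) + e^(−4.6346) = 0.78959 + 0.037881 + 0.022736 + 0.014491 + 0.0097100 = 0.87441.
⟨E⟩ = Σ Eᵢ e^(−Eᵢ/kT) / Z = (23.6·0.78959 + 327·0.037881 + 378·0.022736 + 423·0.014491 + 463·0.0097100) / 0.87441 = 57.5 meV.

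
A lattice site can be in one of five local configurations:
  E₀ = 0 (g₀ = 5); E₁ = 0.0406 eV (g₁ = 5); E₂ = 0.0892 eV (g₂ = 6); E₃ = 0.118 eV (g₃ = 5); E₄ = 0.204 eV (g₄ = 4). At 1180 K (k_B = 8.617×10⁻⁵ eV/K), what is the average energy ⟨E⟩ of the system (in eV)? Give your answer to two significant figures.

0.050 eV

k_BT = 8.617×10⁻⁵ × 1180 K = 0.1017 eV.
Eᵢ/kT = 0, 0.3992, 0.8771, 1.160, 2.006.
Z = Σ gᵢe^(−Eᵢ/kT) = 5·e^(−0) + 5·e^(−0.3992) + 6·e^(−0.8771) + 5·e^(−1.160) + 4·e^(−2.006) = 5.000 + 3.354 + 2.496 + 1.567 + 0.5381 = 12.96.
⟨E⟩ = Σ Eᵢ gᵢe^(−Eᵢ/kT) / Z = (0·5.000 + 0.0406·3.354 + 0.0892·2.496 + 0.118·1.567 + 0.204·0.5381) / 12.96 = 0.050 eV.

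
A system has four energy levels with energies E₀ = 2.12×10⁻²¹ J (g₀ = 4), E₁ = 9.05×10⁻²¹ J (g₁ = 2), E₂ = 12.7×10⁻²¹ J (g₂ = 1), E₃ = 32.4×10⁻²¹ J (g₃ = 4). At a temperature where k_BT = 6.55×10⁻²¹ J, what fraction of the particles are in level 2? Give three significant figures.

Eᵢ/kT = 0.32366, 1.3817, 1.9389, 4.9466.
Z = Σ gᵢe^(−Eᵢ/kT) = 4·e^(−0.32366) + 2·e^(−1.3817) + 1·e^(−1.9389) + 4·e^(−4.9466) = 2.8940 + 0.50230 + 0.14386 + 0.028430 = 3.5686.
P₂ = g₂ e^(−E₂/kT) / Z = 0.14386/3.5686 = 0.0403.

0.0403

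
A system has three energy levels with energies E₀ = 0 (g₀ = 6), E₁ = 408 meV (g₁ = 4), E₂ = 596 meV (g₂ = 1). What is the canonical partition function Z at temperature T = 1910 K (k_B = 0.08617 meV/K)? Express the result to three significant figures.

Z = 6.36

k_BT = 0.08617 × 1910 K = 164.58 meV.
Eᵢ/kT = 0, 2.4790, 3.6213.
Z = Σ gᵢe^(−Eᵢ/kT) = 6·e^(−0) + 4·e^(−2.4790) + 1·e^(−3.6213) = 6.0000 + 0.33531 + 0.026748 = 6.3621.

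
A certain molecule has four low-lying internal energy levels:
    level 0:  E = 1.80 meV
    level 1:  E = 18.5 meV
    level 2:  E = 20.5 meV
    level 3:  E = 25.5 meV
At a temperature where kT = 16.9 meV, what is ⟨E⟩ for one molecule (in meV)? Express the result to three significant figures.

Eᵢ/kT = 0.10651, 1.0947, 1.2130, 1.5089.
Z = Σ e^(−Eᵢ/kT) = e^(−0.10651) + e^(−1.0947) + e^(−1.2130) + e^(−1.5089) = 0.89897 + 0.33464 + 0.29730 + 0.22115 = 1.7521.
⟨E⟩ = Σ Eᵢ e^(−Eᵢ/kT) / Z = (1.80·0.89897 + 18.5·0.33464 + 20.5·0.29730 + 25.5·0.22115) / 1.7521 = 11.2 meV.

11.2 meV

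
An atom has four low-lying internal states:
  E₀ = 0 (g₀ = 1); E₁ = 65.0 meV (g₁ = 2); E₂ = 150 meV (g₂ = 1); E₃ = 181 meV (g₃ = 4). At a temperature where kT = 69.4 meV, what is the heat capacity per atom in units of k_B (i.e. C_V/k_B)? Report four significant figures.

Eᵢ/kT = 0, 0.936599, 2.16138, 2.60807.
Z = Σ gᵢe^(−Eᵢ/kT) = 1·e^(−0) + 2·e^(−0.936599) + 1·e^(−2.16138) + 4·e^(−2.60807) = 1.00000 + 0.783917 + 0.115166 + 0.294706 = 2.19379.
⟨E⟩ = 55.4161 meV, ⟨E²⟩ = 7091.90 meV².
C_V/k_B = (⟨E²⟩ − ⟨E⟩²)/(kT)² = (7091.90 − 3070.94)/4816.36 = 0.8349.

0.8349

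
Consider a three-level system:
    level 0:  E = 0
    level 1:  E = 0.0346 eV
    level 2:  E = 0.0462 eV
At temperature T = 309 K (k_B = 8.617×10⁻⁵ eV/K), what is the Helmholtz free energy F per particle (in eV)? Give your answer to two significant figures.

k_BT = 8.617×10⁻⁵ × 309 K = 0.02663 eV.
Eᵢ/kT = 0, 1.299, 1.735.
Z = Σ e^(−Eᵢ/kT) = e^(−0) + e^(−1.299) + e^(−1.735) = 1.000 + 0.2728 + 0.1764 = 1.449.
F = −kT ln Z = −0.02663 × ln(1.449) = −0.02663 × 0.3709 = -0.0099 eV.

-0.0099 eV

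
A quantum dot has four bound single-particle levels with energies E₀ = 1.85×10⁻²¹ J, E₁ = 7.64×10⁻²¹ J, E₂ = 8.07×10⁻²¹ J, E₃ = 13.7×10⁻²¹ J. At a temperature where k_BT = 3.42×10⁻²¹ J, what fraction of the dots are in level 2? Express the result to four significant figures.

Eᵢ/kT = 0.540936, 2.23392, 2.35965, 4.00585.
Z = Σ e^(−Eᵢ/kT) = e^(−0.540936) + e^(−2.23392) + e^(−2.35965) + e^(−4.00585) = 0.582203 + 0.107108 + 0.0944533 + 0.0182088 = 0.801973.
P₂ = e^(−E₂/kT) / Z = 0.0944533/0.801973 = 0.1178.

0.1178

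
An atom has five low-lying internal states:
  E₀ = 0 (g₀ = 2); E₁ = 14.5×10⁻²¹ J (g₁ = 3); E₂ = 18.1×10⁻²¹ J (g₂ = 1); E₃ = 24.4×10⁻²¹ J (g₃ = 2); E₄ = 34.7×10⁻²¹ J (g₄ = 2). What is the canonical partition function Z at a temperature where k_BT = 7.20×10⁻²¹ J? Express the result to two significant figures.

Z = 2.6

Eᵢ/kT = 0, 2.014, 2.514, 3.389, 4.819.
Z = Σ gᵢe^(−Eᵢ/kT) = 2·e^(−0) + 3·e^(−2.014) + 1·e^(−2.514) + 2·e^(−3.389) + 2·e^(−4.819) = 2.000 + 0.4004 + 0.08094 + 0.06748 + 0.01615 = 2.565.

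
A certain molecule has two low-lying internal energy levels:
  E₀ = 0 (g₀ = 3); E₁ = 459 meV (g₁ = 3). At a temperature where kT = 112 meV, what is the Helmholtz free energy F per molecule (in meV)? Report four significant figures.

-124.9 meV

Eᵢ/kT = 0, 4.09821.
Z = Σ gᵢe^(−Eᵢ/kT) = 3·e^(−0) + 3·e^(−4.09821) = 3.00000 + 0.0498071 = 3.04981.
F = −kT ln Z = −112 × ln(3.04981) = −112 × 1.11508 = -124.9 meV.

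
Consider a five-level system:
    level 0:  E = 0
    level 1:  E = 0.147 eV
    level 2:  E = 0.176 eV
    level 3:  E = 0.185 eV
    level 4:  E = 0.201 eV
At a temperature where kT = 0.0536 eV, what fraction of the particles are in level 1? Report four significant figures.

Eᵢ/kT = 0, 2.74254, 3.28358, 3.45149, 3.75000.
Z = Σ e^(−Eᵢ/kT) = e^(−0) + e^(−2.74254) + e^(−3.28358) + e^(−3.45149) + e^(−3.75000) = 1.00000 + 0.0644065 + 0.0374938 + 0.0316984 + 0.0235177 = 1.15712.
P₁ = e^(−E₁/kT) / Z = 0.0644065/1.15712 = 0.05566.

0.05566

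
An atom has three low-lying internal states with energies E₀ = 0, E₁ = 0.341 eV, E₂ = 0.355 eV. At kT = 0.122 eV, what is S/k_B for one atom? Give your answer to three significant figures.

0.405

Eᵢ/kT = 0, 2.7951, 2.9098.
Z = Σ e^(−Eᵢ/kT) = e^(−0) + e^(−2.7951) + e^(−2.9098) = 1.0000 + 0.061109 + 0.054487 = 1.1156.
⟨E⟩ = Σ EᵢPᵢ = 0.036017 eV.
S/k_B = ln Z + ⟨E⟩/kT = ln(1.1156) + 0.036017/0.122 = 0.10939 + 0.29522 = 0.405.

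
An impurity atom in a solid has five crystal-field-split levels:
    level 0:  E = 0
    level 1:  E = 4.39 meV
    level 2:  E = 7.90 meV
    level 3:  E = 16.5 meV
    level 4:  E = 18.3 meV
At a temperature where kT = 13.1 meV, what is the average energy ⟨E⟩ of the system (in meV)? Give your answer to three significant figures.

5.97 meV

Eᵢ/kT = 0, 0.33511, 0.60305, 1.2595, 1.3969.
Z = Σ e^(−Eᵢ/kT) = e^(−0) + e^(−0.33511) + e^(−0.60305) + e^(−1.2595) + e^(−1.3969) = 1.0000 + 0.71526 + 0.54714 + 0.28380 + 0.24736 = 2.7936.
⟨E⟩ = Σ Eᵢ e^(−Eᵢ/kT) / Z = (0·1.0000 + 4.39·0.71526 + 7.90·0.54714 + 16.5·0.28380 + 18.3·0.24736) / 2.7936 = 5.97 meV.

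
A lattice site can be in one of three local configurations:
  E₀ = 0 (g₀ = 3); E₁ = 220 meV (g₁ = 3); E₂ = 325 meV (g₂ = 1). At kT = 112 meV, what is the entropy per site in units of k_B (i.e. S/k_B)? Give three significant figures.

1.53

Eᵢ/kT = 0, 1.9643, 2.9018.
Z = Σ gᵢe^(−Eᵢ/kT) = 3·e^(−0) + 3·e^(−1.9643) + 1·e^(−2.9018) = 3.0000 + 0.42076 + 0.054924 = 3.4757.
⟨E⟩ = Σ EᵢPᵢ = 31.768 meV.
S/k_B = ln Z + ⟨E⟩/kT = ln(3.4757) + 31.768/112 = 1.2458 + 0.28364 = 1.53.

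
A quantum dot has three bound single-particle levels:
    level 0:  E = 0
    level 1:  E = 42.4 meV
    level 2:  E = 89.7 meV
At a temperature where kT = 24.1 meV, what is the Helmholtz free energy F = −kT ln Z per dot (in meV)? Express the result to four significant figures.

Eᵢ/kT = 0, 1.75934, 3.72199.
Z = Σ e^(−Eᵢ/kT) = e^(−0) + e^(−1.75934) + e^(−3.72199) = 1.00000 + 0.172158 + 0.0241858 = 1.19634.
F = −kT ln Z = −24.1 × ln(1.19634) = −24.1 × 0.179267 = -4.320 meV.

-4.320 meV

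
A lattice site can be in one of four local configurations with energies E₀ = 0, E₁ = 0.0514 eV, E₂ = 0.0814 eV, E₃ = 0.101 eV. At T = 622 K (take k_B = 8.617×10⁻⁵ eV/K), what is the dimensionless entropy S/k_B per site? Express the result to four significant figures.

1.124

k_BT = 8.617×10⁻⁵ × 622 K = 0.0535977 eV.
Eᵢ/kT = 0, 0.958996, 1.51872, 1.88441.
Z = Σ e^(−Eᵢ/kT) = e^(−0) + e^(−0.958996) + e^(−1.51872) + e^(−1.88441) = 1.00000 + 0.383278 + 0.218992 + 0.151919 = 1.75419.
⟨E⟩ = Σ EᵢPᵢ = 0.0301394 eV.
S/k_B = ln Z + ⟨E⟩/kT = ln(1.75419) + 0.0301394/0.0535977 = 0.562007 + 0.562326 = 1.124.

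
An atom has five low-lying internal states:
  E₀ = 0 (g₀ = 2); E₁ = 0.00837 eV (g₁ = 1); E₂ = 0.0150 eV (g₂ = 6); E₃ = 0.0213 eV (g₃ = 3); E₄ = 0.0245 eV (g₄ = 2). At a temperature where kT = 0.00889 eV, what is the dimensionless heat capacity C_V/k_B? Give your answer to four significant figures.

Eᵢ/kT = 0, 0.941507, 1.68729, 2.39595, 2.75591.
Z = Σ gᵢe^(−Eᵢ/kT) = 2·e^(−0) + 1·e^(−0.941507) + 6·e^(−1.68729) + 3·e^(−2.39595) + 2·e^(−2.75591) = 2.00000 + 0.390040 + 1.11012 + 0.273258 + 0.127102 = 3.90052.
⟨E⟩ = 0.00739666 eV, ⟨E²⟩ = 0.000122386 eV².
C_V/k_B = (⟨E²⟩ − ⟨E⟩²)/(kT)² = (0.000122386 − 0.0000547106)/0.0000790321 = 0.8563.

0.8563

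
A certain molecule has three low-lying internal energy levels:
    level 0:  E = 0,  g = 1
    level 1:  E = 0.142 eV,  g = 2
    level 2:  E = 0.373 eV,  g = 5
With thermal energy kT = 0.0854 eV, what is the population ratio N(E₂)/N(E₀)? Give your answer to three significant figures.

n₂/n₀ = (g₂/g₀) exp[−(E₂−E₀)/kT] = (5/1) × exp(−(0.373 eV)/(0.0854 eV)) = (5/1) × exp(-4.3677) = 0.0634.

0.0634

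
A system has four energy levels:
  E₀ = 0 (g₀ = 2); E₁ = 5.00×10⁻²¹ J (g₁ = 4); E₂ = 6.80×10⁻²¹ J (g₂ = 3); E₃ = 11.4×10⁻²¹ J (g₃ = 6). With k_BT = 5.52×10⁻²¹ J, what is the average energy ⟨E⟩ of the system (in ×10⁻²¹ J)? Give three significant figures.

Eᵢ/kT = 0, 0.90580, 1.2319, 2.0652.
Z = Σ gᵢe^(−Eᵢ/kT) = 2·e^(−0) + 4·e^(−0.90580) + 3·e^(−1.2319) + 6·e^(−2.0652) = 2.0000 + 1.6169 + 0.87521 + 0.76076 = 5.2529.
⟨E⟩ = Σ Eᵢ gᵢe^(−Eᵢ/kT) / Z = (0·2.0000 + 5.00·1.6169 + 6.80·0.87521 + 11.4·0.76076) / 5.2529 = 4.32 ×10⁻²¹ J.

4.32 ×10⁻²¹ J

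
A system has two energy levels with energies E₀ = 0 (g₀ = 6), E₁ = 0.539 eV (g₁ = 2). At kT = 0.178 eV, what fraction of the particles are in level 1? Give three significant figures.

0.0159

Eᵢ/kT = 0, 3.0281.
Z = Σ gᵢe^(−Eᵢ/kT) = 6·e^(−0) + 2·e^(−3.0281) = 6.0000 + 0.096815 = 6.0968.
P₁ = g₁ e^(−E₁/kT) / Z = 0.096815/6.0968 = 0.0159.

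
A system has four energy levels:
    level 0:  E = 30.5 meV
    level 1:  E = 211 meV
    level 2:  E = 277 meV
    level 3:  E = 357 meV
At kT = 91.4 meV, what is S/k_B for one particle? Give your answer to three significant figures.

0.661

Eᵢ/kT = 0.33370, 2.3085, 3.0306, 3.9059.
Z = Σ e^(−Eᵢ/kT) = e^(−0.33370) + e^(−2.3085) + e^(−3.0306) + e^(−3.9059) = 0.71627 + 0.099410 + 0.048287 + 0.020123 = 0.88409.
⟨E⟩ = Σ EᵢPᵢ = 71.691 meV.
S/k_B = ln Z + ⟨E⟩/kT = ln(0.88409) + 71.691/91.4 = -0.12320 + 0.78437 = 0.661.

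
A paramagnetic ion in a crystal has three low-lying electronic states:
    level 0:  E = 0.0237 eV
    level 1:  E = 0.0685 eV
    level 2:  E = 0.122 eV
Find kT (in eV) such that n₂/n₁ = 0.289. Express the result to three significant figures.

n₂/n₁ = exp[−(E₂−E₁)/kT] = 0.289.
⇒ (E₂−E₁)/kT = ln(1/0.289) = ln(3.4602) = 1.2413.
kT = 0.0535 eV / 1.2413 = 0.0431 eV.

0.0431 eV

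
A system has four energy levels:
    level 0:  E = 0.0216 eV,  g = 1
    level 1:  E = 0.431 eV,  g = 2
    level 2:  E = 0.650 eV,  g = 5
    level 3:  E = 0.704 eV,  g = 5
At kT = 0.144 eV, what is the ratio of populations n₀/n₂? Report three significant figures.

n₀/n₂ = (g₀/g₂) exp[−(E₀−E₂)/kT] = (1/5) × exp(−(-0.6284 eV)/(0.144 eV)) = (1/5) × exp(4.3639) = 15.7.

15.7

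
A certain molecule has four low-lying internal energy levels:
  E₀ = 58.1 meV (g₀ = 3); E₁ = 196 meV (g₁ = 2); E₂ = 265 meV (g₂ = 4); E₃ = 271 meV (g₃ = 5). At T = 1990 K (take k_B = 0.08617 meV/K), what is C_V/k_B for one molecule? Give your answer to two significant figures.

0.33

k_BT = 0.08617 × 1990 K = 171.5 meV.
Eᵢ/kT = 0.3388, 1.143, 1.545, 1.580.
Z = Σ gᵢe^(−Eᵢ/kT) = 3·e^(−0.3388) + 2·e^(−1.143) + 4·e^(−1.545) + 5·e^(−1.580) = 2.138 + 0.6377 + 0.8532 + 1.030 = 4.659.
⟨E⟩ = 161.9 meV, ⟨E²⟩ = 35900 meV².
C_V/k_B = (⟨E²⟩ − ⟨E⟩²)/(kT)² = (35900 − 26210)/29410 = 0.33.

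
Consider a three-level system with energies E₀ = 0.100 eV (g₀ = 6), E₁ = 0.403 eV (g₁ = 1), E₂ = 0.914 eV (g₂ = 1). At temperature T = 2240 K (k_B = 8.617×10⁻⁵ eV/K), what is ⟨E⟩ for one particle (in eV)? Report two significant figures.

k_BT = 8.617×10⁻⁵ × 2240 K = 0.1930 eV.
Eᵢ/kT = 0.5181, 2.088, 4.736.
Z = Σ gᵢe^(−Eᵢ/kT) = 6·e^(−0.5181) + 1·e^(−2.088) + 1·e^(−4.736) = 3.574 + 0.1239 + 0.008774 = 3.707.
⟨E⟩ = Σ Eᵢ gᵢe^(−Eᵢ/kT) / Z = (0.100·3.574 + 0.403·0.1239 + 0.914·0.008774) / 3.707 = 0.11 eV.

0.11 eV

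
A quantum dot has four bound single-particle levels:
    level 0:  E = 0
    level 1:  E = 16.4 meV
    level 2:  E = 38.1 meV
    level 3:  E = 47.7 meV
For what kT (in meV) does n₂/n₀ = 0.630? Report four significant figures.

82.46 meV

n₂/n₀ = exp[−(E₂−E₀)/kT] = 0.630.
⇒ (E₂−E₀)/kT = ln(1/0.630) = ln(1.58730) = 0.462034.
kT = 38.1 meV / 0.462034 = 82.46 meV.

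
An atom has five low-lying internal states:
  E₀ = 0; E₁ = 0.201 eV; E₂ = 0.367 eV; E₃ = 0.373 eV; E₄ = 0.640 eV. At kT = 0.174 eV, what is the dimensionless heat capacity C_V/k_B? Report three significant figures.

0.793

Eᵢ/kT = 0, 1.1552, 2.1092, 2.1437, 3.6782.
Z = Σ e^(−Eᵢ/kT) = e^(−0) + e^(−1.1552) + e^(−2.1092) + e^(−2.1437) + e^(−3.6782) = 1.0000 + 0.31499 + 0.12133 + 0.11722 + 0.025268 = 1.5788.
⟨E⟩ = 0.10624 eV, ⟨E²⟩ = 0.035297 eV².
C_V/k_B = (⟨E²⟩ − ⟨E⟩²)/(kT)² = (0.035297 − 0.011287)/0.030276 = 0.793.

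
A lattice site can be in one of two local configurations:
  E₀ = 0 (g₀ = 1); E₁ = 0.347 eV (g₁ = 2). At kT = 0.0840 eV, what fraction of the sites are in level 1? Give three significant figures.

Eᵢ/kT = 0, 4.1310.
Z = Σ gᵢe^(−Eᵢ/kT) = 1·e^(−0) + 2·e^(−4.1310) = 1.0000 + 0.032134 = 1.0321.
P₁ = g₁ e^(−E₁/kT) / Z = 0.032134/1.0321 = 0.0311.

0.0311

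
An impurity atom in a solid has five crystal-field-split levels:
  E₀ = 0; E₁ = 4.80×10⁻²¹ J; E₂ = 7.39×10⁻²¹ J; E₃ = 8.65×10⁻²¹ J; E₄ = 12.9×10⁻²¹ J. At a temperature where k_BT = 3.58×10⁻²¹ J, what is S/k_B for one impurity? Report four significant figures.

Eᵢ/kT = 0, 1.34078, 2.06425, 2.41620, 3.60335.
Z = Σ e^(−Eᵢ/kT) = e^(−0) + e^(−1.34078) + e^(−2.06425) + e^(−2.41620) + e^(−3.60335) = 1.00000 + 0.261642 + 0.126913 + 0.0892602 + 0.0272323 = 1.50505.
⟨E⟩ = Σ EᵢPᵢ = 2.20402 ×10⁻²¹ J.
S/k_B = ln Z + ⟨E⟩/kT = ln(1.50505) + 2.20402/3.58 = 0.408826 + 0.615648 = 1.024.

1.024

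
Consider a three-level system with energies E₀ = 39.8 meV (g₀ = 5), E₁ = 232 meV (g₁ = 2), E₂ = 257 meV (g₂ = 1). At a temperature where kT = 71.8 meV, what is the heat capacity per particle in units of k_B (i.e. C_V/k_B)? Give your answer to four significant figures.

0.2659

Eᵢ/kT = 0.554318, 3.23120, 3.57939.
Z = Σ gᵢe^(−Eᵢ/kT) = 5·e^(−0.554318) + 2·e^(−3.23120) + 1·e^(−3.57939) = 2.87232 + 0.0790201 + 0.0278927 = 2.97923.
⟨E⟩ = 46.9314 meV, ⟨E²⟩ = 3573.18 meV².
C_V/k_B = (⟨E²⟩ − ⟨E⟩²)/(kT)² = (3573.18 − 2202.56)/5155.24 = 0.2659.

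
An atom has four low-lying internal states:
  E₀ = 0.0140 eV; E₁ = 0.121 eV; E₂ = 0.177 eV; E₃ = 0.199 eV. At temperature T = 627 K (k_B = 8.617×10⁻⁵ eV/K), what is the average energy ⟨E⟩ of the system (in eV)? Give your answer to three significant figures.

0.0376 eV

k_BT = 8.617×10⁻⁵ × 627 K = 0.054029 eV.
Eᵢ/kT = 0.25912, 2.2395, 3.2760, 3.6832.
Z = Σ e^(−Eᵢ/kT) = e^(−0.25912) + e^(−2.2395) + e^(−3.2760) + e^(−3.6832) = 0.77173 + 0.10651 + 0.037779 + 0.025142 = 0.94116.
⟨E⟩ = Σ Eᵢ e^(−Eᵢ/kT) / Z = (0.0140·0.77173 + 0.121·0.10651 + 0.177·0.037779 + 0.199·0.025142) / 0.94116 = 0.0376 eV.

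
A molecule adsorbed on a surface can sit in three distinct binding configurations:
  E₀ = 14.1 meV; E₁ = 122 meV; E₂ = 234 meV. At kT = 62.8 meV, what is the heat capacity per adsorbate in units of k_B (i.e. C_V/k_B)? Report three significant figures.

Eᵢ/kT = 0.22452, 1.9427, 3.7261.
Z = Σ e^(−Eᵢ/kT) = e^(−0.22452) + e^(−1.9427) + e^(−3.7261) = 0.79890 + 0.14332 + 0.024087 = 0.96631.
⟨E⟩ = 35.585 meV, ⟨E²⟩ = 3736.8 meV².
C_V/k_B = (⟨E²⟩ − ⟨E⟩²)/(kT)² = (3736.8 − 1266.3)/3943.8 = 0.626.

0.626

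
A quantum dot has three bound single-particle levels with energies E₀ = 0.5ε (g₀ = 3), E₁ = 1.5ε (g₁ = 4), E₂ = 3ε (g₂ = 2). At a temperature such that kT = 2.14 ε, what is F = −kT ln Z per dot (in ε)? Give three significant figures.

Eᵢ/kT = 0.23364, 0.70093, 1.4019.
Z = Σ gᵢe^(−Eᵢ/kT) = 3·e^(−0.23364) + 4·e^(−0.70093) + 2·e^(−1.4019) = 2.3749 + 1.9845 + 0.49226 = 4.8517.
F = −kT ln Z = −2.14 × ln(4.8517) = −2.14 × 1.5793 = -3.38 ε.

-3.38 ε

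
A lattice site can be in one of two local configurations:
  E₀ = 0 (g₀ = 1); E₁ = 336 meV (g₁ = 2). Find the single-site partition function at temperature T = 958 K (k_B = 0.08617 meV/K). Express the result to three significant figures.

Z = 1.03

k_BT = 0.08617 × 958 K = 82.551 meV.
Eᵢ/kT = 0, 4.0702.
Z = Σ gᵢe^(−Eᵢ/kT) = 1·e^(−0) + 2·e^(−4.0702) = 1.0000 + 0.034148 = 1.0341.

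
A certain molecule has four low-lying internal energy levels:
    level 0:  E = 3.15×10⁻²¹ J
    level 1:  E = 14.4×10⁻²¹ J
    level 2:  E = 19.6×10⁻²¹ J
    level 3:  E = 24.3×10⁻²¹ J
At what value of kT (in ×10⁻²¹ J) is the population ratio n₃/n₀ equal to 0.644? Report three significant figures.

48.1 ×10⁻²¹ J

n₃/n₀ = exp[−(E₃−E₀)/kT] = 0.644.
⇒ (E₃−E₀)/kT = ln(1/0.644) = ln(1.5528) = 0.44006.
kT = 21.15 ×10⁻²¹ J / 0.44006 = 48.1 ×10⁻²¹ J.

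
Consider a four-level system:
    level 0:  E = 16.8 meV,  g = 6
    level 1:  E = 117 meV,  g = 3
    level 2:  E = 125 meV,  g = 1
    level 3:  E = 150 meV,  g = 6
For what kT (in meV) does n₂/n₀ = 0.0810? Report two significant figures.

n₂/n₀ = (g₂/g₀) exp[−(E₂−E₀)/kT] = 0.0810.
⇒ (E₂−E₀)/kT = ln((1/6)/0.0810) = ln(2.058) = 0.7217.
kT = 108.2 meV / 0.7217 = 150 meV.

150 meV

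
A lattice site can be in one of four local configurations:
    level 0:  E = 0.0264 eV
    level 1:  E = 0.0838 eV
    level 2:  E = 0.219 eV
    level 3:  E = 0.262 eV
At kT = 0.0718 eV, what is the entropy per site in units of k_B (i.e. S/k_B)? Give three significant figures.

0.870

Eᵢ/kT = 0.36769, 1.1671, 3.0501, 3.6490.
Z = Σ e^(−Eᵢ/kT) = e^(−0.36769) + e^(−1.1671) + e^(−3.0501) + e^(−3.6490) = 0.69233 + 0.31127 + 0.047354 + 0.026017 = 1.0770.
⟨E⟩ = Σ EᵢPᵢ = 0.057148 eV.
S/k_B = ln Z + ⟨E⟩/kT = ln(1.0770) + 0.057148/0.0718 = 0.074179 + 0.79593 = 0.870.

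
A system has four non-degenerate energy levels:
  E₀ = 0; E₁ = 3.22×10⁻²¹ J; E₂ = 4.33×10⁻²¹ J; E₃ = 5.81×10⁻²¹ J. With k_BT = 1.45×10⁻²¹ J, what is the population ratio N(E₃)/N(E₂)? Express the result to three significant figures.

0.360

n₃/n₂ = exp[−(E₃−E₂)/kT] = exp(−(1.48 ×10⁻²¹ J)/(1.45 ×10⁻²¹ J)) = exp(-1.0207) = 0.360.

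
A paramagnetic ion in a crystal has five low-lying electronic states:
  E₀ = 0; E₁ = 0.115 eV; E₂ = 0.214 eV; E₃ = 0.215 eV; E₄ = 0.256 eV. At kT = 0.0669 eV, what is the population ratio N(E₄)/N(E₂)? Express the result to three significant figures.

n₄/n₂ = exp[−(E₄−E₂)/kT] = exp(−(0.042 eV)/(0.0669 eV)) = exp(-0.62780) = 0.534.

0.534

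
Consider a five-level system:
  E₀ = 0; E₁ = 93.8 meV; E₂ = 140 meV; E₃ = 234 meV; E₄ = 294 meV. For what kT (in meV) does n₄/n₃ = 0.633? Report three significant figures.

131 meV

n₄/n₃ = exp[−(E₄−E₃)/kT] = 0.633.
⇒ (E₄−E₃)/kT = ln(1/0.633) = ln(1.5798) = 0.45730.
kT = 60 meV / 0.45730 = 131 meV.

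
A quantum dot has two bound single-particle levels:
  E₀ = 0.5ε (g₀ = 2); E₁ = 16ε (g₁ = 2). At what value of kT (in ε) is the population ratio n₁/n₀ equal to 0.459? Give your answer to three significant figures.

n₁/n₀ = (g₁/g₀) exp[−(E₁−E₀)/kT] = 0.459.
⇒ (E₁−E₀)/kT = ln((2/2)/0.459) = ln(2.1786) = 0.77868.
kT = 15.5ε / 0.77868 = 19.9 ε.

19.9 ε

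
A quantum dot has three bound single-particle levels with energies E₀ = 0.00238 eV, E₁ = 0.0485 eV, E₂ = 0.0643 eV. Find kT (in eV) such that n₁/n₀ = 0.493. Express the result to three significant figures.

0.0652 eV

n₁/n₀ = exp[−(E₁−E₀)/kT] = 0.493.
⇒ (E₁−E₀)/kT = ln(1/0.493) = ln(2.0284) = 0.70725.
kT = 0.04612 eV / 0.70725 = 0.0652 eV.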